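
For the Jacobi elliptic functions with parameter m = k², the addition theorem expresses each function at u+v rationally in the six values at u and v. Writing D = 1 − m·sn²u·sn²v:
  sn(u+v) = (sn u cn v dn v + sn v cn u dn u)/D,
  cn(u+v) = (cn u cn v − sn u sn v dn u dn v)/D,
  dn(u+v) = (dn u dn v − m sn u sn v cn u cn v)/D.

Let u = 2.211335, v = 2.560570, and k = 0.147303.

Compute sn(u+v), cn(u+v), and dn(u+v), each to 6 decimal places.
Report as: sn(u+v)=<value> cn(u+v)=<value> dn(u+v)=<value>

sn(u+v)=-0.999447 cn(u+v)=0.033264 dn(u+v)=0.989104

sn u = 0.8104632546691853, cn u = -0.5857894782522397, dn u = 0.992848195658957
sn v = 0.5626227679515727, cn v = -0.8267137479094628, dn v = 0.9965598652593915
m = k² = 0.021698173809
D = 1 − m·sn²u·sn²v = 0.9954884637805692
sn(u+v) = (sn u·cn v·dn v + sn v·cn u·dn u)/D = -0.9949375686571434/0.9954884637805692 = -0.9994466082295583
cn(u+v) = (cn u·cn v − sn u·sn v·dn u·dn v)/D = 0.03311368289408114/0.9954884637805692 = 0.03326375352289389
dn(u+v) = (dn u·dn v − m·sn u·sn v·cn u·cn v)/D = 0.9846411745687693/0.9954884637805692 = 0.9891035510641629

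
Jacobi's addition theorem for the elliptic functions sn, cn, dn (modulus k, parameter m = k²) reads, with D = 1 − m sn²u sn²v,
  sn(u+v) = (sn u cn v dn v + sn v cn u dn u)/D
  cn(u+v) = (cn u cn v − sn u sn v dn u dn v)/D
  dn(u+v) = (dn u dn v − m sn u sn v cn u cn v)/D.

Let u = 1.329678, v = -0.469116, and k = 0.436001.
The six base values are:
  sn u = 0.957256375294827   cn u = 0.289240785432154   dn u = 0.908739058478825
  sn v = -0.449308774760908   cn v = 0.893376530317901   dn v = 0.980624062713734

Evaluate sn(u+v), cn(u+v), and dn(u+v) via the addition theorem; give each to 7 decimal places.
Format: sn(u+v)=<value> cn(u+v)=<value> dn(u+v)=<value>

sn(u+v)=0.7467832 cn(u+v)=0.6650675 dn(u+v)=0.9455082

m = k² = 0.190096872001
D = 1 − m·sn²u·sn²v = 0.9648341348833498
sn(u+v) = (sn u·cn v·dn v + sn v·cn u·dn u)/D = 0.7205219691509457/0.9648341348833498 = 0.7467832481259156
cn(u+v) = (cn u·cn v − sn u·sn v·dn u·dn v)/D = 0.6416798265544473/0.9648341348833498 = 0.6650675005730675
dn(u+v) = (dn u·dn v − m·sn u·sn v·cn u·cn v)/D = 0.9122586004124097/0.9648341348833498 = 0.9455082147593207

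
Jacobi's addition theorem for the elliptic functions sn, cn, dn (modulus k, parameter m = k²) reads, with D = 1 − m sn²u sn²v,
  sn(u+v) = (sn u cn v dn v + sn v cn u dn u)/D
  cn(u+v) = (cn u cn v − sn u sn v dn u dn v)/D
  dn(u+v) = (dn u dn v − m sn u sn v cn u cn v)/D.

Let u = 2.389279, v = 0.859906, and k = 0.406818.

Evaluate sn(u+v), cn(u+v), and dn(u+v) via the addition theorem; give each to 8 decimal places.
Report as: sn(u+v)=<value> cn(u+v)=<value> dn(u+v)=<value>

sn u = 0.77019632114222, cn u = -0.6378068884066636, dn u = 0.9496443977585113
sn v = 0.7478555986382329, cn v = 0.6638614340247897, dn v = 0.9525950564401242
m = k² = 0.165500885124
D = 1 − m·sn²u·sn²v = 0.9450916113493916
sn(u+v) = (sn u·cn v·dn v + sn v·cn u·dn u)/D = 0.03409685239077471/0.9450916113493916 = 0.03607782778019963
cn(u+v) = (cn u·cn v − sn u·sn v·dn u·dn v)/D = -0.9444763408895064/0.9450916113493916 = -0.9993489832599332
dn(u+v) = (dn u·dn v − m·sn u·sn v·cn u·cn v)/D = 0.9449898112068134/0.9450916113493916 = 0.9998922854235973

sn(u+v)=0.03607783 cn(u+v)=-0.99934898 dn(u+v)=0.99989229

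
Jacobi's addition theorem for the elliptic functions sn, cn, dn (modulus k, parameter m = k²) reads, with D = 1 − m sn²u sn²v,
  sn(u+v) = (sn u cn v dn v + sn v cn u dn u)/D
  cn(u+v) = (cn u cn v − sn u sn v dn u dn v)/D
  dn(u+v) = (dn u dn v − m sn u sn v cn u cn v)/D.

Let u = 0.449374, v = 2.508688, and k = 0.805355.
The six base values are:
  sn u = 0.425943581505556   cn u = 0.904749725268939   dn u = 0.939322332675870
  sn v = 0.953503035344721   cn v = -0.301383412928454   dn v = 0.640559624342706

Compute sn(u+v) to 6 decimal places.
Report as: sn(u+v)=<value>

m = k² = 0.648596676025
D = 1 − m·sn²u·sn²v = 0.8930149645219214
sn(u+v) = (sn u·cn v·dn v + sn v·cn u·dn u)/D = 0.7281059698984273/0.8930149645219214 = 0.8153345675323833

sn(u+v)=0.815335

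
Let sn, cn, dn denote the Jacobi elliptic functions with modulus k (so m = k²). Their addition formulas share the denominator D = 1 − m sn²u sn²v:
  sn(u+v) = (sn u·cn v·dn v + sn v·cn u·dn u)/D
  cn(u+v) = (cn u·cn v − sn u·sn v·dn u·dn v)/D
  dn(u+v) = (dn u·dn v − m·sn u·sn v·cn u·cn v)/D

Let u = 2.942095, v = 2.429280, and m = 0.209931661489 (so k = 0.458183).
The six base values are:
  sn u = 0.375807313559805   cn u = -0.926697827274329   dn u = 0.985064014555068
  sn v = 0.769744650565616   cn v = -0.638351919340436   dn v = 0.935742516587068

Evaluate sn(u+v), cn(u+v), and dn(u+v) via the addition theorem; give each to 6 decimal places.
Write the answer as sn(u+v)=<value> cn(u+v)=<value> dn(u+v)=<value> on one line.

sn(u+v)=-0.943727 cn(u+v)=0.330725 dn(u+v)=0.901682

m = k² = 0.209931661489
D = 1 − m·sn²u·sn²v = 0.9824328319018643
sn(u+v) = (sn u·cn v·dn v + sn v·cn u·dn u)/D = -0.9271486695715453/0.9824328319018643 = -0.9437272854335538
cn(u+v) = (cn u·cn v − sn u·sn v·dn u·dn v)/D = 0.3249147791505186/0.9824328319018643 = 0.3307246751124198
dn(u+v) = (dn u·dn v − m·sn u·sn v·cn u·cn v)/D = 0.8858419924842022/0.9824328319018643 = 0.9016819916017316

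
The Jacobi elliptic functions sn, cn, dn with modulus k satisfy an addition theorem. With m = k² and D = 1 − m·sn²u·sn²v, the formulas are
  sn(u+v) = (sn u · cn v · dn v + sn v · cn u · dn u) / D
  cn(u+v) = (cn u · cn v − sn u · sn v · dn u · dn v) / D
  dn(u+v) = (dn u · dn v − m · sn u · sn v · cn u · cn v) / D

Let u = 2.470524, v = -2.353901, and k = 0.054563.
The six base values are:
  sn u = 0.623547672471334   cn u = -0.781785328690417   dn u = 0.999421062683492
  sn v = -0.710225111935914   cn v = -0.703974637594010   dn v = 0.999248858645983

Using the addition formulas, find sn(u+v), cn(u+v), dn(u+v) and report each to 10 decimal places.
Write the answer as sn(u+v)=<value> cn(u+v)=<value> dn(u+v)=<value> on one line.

sn(u+v)=0.1163580367 cn(u+v)=0.9932073335 dn(u+v)=0.9999798459

m = k² = 0.002977120969
D = 1 − m·sn²u·sn²v = 0.999416114279388
sn(u+v) = (sn u·cn v·dn v + sn v·cn u·dn u)/D = 0.1162900969253095/0.999416114279388 = 0.1163580367214295
cn(u+v) = (cn u·cn v − sn u·sn v·dn u·dn v)/D = 0.9926274139063523/0.999416114279388 = 0.9932073334859819
dn(u+v) = (dn u·dn v − m·sn u·sn v·cn u·cn v)/D = 0.9993959719367316/0.999416114279388 = 0.9999798458896463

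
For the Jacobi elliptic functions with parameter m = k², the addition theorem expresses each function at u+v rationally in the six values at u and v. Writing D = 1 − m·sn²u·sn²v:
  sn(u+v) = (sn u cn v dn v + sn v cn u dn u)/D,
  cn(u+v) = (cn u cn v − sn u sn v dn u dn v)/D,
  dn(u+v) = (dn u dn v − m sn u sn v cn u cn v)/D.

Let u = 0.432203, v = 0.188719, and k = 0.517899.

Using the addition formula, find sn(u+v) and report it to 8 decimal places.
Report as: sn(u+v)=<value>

sn(u+v)=0.57372885

sn u = 0.4157194440180577, cn u = 0.9094929047910803, dn u = 0.9765478049352222
sn v = 0.1873078905467015, cn v = 0.9823012542692516, dn v = 0.9952837412169626
m = k² = 0.268219374201
D = 1 − m·sn²u·sn²v = 0.9983736913712823
sn(u+v) = (sn u·cn v·dn v + sn v·cn u·dn u)/D = 0.5727957858236279/0.9983736913712823 = 0.5737288459964162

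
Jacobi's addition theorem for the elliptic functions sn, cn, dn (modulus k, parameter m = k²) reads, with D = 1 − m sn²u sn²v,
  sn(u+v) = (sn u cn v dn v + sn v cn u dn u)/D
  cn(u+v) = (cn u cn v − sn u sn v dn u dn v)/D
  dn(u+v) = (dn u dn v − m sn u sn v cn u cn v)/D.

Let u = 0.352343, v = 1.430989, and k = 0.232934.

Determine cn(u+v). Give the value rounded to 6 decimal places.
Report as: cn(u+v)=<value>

sn u = 0.3447357492943227, cn u = 0.9386997726421808, dn u = 0.9967706864014141
sn v = 0.9876417814123866, cn v = 0.1567281455532717, dn v = 0.9731775457792904
m = k² = 0.054258248356
D = 1 − m·sn²u·sn²v = 0.9937101929631656
cn(u+v) = (cn u·cn v − sn u·sn v·dn u·dn v)/D = -0.1831523577354003/0.9937101929631656 = -0.184311642400743

cn(u+v)=-0.184312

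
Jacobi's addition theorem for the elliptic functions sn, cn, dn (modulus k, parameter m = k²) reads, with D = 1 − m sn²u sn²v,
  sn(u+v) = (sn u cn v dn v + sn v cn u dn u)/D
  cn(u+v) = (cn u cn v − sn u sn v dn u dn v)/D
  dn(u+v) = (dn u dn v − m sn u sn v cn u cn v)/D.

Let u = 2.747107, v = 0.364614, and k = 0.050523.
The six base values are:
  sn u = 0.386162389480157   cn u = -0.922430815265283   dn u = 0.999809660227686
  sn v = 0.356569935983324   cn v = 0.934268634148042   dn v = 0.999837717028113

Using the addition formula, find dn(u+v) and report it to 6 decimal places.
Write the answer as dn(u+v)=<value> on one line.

m = k² = 0.002552573529
D = 1 − m·sn²u·sn²v = 0.9999516042022029
dn(u+v) = (dn u·dn v − m·sn u·sn v·cn u·cn v)/D = 0.999950307625463/0.9999516042022029 = 0.9999987033605082

dn(u+v)=0.999999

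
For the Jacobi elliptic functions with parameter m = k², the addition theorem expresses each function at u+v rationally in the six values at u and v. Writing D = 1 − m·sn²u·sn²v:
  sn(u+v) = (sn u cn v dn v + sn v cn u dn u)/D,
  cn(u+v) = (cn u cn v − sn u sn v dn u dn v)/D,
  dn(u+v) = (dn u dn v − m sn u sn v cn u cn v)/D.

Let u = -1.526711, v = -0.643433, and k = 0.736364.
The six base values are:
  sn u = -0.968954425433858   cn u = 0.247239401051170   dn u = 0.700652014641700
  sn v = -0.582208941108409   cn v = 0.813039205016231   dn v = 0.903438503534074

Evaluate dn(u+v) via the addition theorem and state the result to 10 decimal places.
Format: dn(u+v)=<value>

m = k² = 0.542231940496
D = 1 − m·sn²u·sn²v = 0.8274362622935427
dn(u+v) = (dn u·dn v − m·sn u·sn v·cn u·cn v)/D = 0.5715071409398097/0.8274362622935427 = 0.6906962711008922

dn(u+v)=0.6906962711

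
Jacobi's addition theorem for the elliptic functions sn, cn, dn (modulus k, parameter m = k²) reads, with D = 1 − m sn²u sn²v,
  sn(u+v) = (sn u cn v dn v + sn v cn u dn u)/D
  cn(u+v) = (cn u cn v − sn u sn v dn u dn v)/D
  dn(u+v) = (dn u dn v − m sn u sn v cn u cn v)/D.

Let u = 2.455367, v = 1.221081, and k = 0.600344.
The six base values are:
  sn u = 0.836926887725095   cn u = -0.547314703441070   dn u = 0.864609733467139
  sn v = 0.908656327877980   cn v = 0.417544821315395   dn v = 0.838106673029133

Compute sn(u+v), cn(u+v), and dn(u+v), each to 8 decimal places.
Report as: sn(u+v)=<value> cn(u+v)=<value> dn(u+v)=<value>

sn(u+v)=-0.17321224 cn(u+v)=-0.98488452 dn(u+v)=0.99457866

m = k² = 0.360412918336
D = 1 − m·sn²u·sn²v = 0.7915630542017286
sn(u+v) = (sn u·cn v·dn v + sn v·cn u·dn u)/D = -0.1371084119920948/0.7915630542017286 = -0.173212242870993
cn(u+v) = (cn u·cn v − sn u·sn v·dn u·dn v)/D = -0.7795981991629886/0.7915630542017286 = -0.9848845206010703
dn(u+v) = (dn u·dn v − m·sn u·sn v·cn u·cn v)/D = 0.7872717246620365/0.7915630542017286 = 0.994578663674469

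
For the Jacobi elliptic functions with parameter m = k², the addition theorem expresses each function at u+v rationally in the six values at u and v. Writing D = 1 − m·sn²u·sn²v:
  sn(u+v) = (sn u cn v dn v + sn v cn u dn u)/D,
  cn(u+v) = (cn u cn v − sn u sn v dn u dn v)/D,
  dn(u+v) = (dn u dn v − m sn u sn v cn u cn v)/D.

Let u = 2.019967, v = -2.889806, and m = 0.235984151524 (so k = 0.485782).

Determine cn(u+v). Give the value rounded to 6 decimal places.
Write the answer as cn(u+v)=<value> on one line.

cn(u+v)=0.661720

sn u = 0.9553216664151452, cn u = -0.2955681201986947, dn u = 0.8857943018404183
sn v = -0.446496718322221, cn v = -0.8947852706250183, dn v = 0.9761938127983997
m = k² = 0.235984151524
D = 1 − m·sn²u·sn²v = 0.9570642914098335
cn(u+v) = (cn u·cn v − sn u·sn v·dn u·dn v)/D = 0.6333089968818032/0.9570642914098335 = 0.6617204325415668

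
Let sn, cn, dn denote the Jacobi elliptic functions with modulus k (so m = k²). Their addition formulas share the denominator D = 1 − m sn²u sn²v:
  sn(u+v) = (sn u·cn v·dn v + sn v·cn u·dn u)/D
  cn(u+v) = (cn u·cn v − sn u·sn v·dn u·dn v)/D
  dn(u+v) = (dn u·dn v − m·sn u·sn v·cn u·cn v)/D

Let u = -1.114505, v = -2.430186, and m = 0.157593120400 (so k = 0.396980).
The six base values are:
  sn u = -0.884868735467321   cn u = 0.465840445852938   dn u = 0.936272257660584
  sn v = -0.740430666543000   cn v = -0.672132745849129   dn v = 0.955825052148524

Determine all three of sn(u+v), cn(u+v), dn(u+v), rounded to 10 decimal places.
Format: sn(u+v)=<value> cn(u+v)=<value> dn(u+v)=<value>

sn(u+v)=0.2633503011 cn(u+v)=-0.9647002741 dn(u+v)=0.9945201779

m = k² = 0.1575931204
D = 1 − m·sn²u·sn²v = 0.9323506307589774
sn(u+v) = (sn u·cn v·dn v + sn v·cn u·dn u)/D = 0.2455348193389822/0.9323506307589774 = 0.2633503010976732
cn(u+v) = (cn u·cn v − sn u·sn v·dn u·dn v)/D = -0.8994389090810094/0.9323506307589774 = -0.9647002741327302
dn(u+v) = (dn u·dn v − m·sn u·sn v·cn u·cn v)/D = 0.9272415151740486/0.9323506307589774 = 0.9945201779069214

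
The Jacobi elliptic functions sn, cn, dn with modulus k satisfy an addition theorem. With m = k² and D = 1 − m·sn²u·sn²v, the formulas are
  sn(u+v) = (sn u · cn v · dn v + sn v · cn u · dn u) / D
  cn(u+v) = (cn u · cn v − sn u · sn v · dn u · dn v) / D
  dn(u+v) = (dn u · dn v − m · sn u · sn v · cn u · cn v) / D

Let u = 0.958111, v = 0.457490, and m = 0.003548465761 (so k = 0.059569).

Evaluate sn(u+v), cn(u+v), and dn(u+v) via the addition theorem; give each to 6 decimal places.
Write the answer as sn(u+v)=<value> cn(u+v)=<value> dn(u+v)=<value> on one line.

sn(u+v)=0.987808 cn(u+v)=0.155680 dn(u+v)=0.998267

sn u = 0.8178578915395712, cn u = 0.5754202544631593, dn u = 0.9988125256049296
sn v = 0.4416488997615133, cn v = 0.8971879676742465, dn v = 0.999653869318889
m = k² = 0.003548465761
D = 1 − m·sn²u·sn²v = 0.9995370323752604
sn(u+v) = (sn u·cn v·dn v + sn v·cn u·dn u)/D = 0.9873502234607594/0.9995370323752604 = 0.9878075463742041
cn(u+v) = (cn u·cn v − sn u·sn v·dn u·dn v)/D = 0.1556078896506564/0.9995370323752604 = 0.1556799644340099
dn(u+v) = (dn u·dn v − m·sn u·sn v·cn u·cn v)/D = 0.9978051012658279/0.9995370323752604 = 0.9982672666911431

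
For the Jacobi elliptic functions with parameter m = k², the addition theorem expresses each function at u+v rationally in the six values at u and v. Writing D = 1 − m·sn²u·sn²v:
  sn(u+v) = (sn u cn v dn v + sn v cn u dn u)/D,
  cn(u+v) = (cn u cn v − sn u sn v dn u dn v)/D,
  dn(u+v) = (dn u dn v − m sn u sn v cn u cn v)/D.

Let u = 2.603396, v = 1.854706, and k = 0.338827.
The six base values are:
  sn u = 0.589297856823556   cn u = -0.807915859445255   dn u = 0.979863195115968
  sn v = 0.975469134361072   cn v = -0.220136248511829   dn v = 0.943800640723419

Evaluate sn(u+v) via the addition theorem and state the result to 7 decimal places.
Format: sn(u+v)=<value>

sn(u+v)=-0.9299409

m = k² = 0.114803735929
D = 1 − m·sn²u·sn²v = 0.9620638889032769
sn(u+v) = (sn u·cn v·dn v + sn v·cn u·dn u)/D = -0.8946625403742166/0.9620638889032769 = -0.9299408809472147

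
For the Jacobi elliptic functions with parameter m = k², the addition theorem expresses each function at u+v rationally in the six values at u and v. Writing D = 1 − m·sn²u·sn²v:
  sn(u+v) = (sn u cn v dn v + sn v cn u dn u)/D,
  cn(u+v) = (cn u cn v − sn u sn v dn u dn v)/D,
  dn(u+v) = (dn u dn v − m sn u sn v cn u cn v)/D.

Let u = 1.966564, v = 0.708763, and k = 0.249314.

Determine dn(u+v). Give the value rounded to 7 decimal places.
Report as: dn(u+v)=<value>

sn u = 0.9361553647771061, cn u = -0.3515865938841288, dn u = 0.9723816170021251
sn v = 0.6483620309569175, cn v = 0.7613321724539303, dn v = 0.9868488524210217
m = k² = 0.062157470596
D = 1 − m·sn²u·sn²v = 0.9771005874112658
dn(u+v) = (dn u·dn v − m·sn u·sn v·cn u·cn v)/D = 0.9696923795121475/0.9771005874112658 = 0.9924181727095819

dn(u+v)=0.9924182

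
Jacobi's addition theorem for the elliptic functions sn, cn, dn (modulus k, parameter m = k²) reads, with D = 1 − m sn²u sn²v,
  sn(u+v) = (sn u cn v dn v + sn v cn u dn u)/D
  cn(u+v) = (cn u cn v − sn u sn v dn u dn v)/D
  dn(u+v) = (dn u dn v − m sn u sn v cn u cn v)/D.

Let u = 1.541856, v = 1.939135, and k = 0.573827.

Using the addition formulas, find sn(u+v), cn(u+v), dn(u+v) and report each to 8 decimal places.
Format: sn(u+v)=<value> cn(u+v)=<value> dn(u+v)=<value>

sn u = 0.9879257734362658, cn u = 0.1549279386694215, dn u = 0.823787660872813
sn v = 0.9854977986172934, cn v = -0.1696882109059693, dn v = 0.8247446984083636
m = k² = 0.329277425929
D = 1 − m·sn²u·sn²v = 0.6878797785657374
sn(u+v) = (sn u·cn v·dn v + sn v·cn u·dn u)/D = -0.01248282969027088/0.6878797785657374 = -0.01814681878903053
cn(u+v) = (cn u·cn v − sn u·sn v·dn u·dn v)/D = -0.6877665074155411/0.6878797785657374 = -0.9998353329262965
dn(u+v) = (dn u·dn v − m·sn u·sn v·cn u·cn v)/D = 0.6878424829927662/0.6878797785657374 = 0.9999457818442505

sn(u+v)=-0.01814682 cn(u+v)=-0.99983533 dn(u+v)=0.99994578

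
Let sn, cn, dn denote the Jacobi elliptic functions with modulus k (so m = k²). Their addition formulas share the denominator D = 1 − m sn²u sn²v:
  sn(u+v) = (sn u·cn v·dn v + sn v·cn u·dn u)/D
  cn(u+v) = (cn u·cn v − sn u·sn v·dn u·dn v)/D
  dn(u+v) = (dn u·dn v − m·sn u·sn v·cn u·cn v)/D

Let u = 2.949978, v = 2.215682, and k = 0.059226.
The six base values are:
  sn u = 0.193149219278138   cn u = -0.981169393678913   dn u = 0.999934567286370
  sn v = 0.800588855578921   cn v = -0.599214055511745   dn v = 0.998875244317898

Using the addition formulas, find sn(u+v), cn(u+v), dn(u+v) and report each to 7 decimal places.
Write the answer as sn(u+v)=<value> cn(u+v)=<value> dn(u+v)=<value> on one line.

m = k² = 0.003507719076
D = 1 − m·sn²u·sn²v = 0.9999161255279942
sn(u+v) = (sn u·cn v·dn v + sn v·cn u·dn u)/D = -0.9010694340853315/0.9999161255279942 = -0.9011450171478454
cn(u+v) = (cn u·cn v − sn u·sn v·dn u·dn v)/D = 0.4334814102681405/0.9999161255279942 = 0.4335177713423169
dn(u+v) = (dn u·dn v − m·sn u·sn v·cn u·cn v)/D = 0.998490986105433/0.9999161255279942 = 0.9985747410345955

sn(u+v)=-0.9011450 cn(u+v)=0.4335178 dn(u+v)=0.9985747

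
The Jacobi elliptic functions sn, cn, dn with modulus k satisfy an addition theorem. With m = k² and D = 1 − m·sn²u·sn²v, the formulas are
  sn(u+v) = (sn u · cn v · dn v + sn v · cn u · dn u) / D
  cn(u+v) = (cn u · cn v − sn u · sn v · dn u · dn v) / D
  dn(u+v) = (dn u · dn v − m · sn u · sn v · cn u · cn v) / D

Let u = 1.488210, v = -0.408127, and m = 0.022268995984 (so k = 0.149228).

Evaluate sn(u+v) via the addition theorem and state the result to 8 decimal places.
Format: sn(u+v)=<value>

sn u = 0.9959147599291344, cn u = 0.09029834414481061, dn u = 0.9888946257079355
sn v = -0.3966668930163913, cn v = 0.9179626223244184, dn v = 0.9982465092349183
m = k² = 0.022268995984
D = 1 − m·sn²u·sn²v = 0.9965246633232763
sn(u+v) = (sn u·cn v·dn v + sn v·cn u·dn u)/D = 0.8771888741349133/0.9965246633232763 = 0.8802480324065497

sn(u+v)=0.88024803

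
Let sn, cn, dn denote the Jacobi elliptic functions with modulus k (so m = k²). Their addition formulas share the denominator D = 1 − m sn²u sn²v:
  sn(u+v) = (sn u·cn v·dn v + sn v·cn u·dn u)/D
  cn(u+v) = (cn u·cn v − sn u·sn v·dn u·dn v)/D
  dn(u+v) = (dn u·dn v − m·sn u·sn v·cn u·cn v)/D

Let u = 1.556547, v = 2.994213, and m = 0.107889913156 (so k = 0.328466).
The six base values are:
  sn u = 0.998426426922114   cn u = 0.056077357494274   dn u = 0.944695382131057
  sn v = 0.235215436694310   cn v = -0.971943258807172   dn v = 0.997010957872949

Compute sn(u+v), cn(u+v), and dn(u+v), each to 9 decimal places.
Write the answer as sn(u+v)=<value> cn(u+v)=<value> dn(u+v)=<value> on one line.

sn(u+v)=-0.960769391 cn(u+v)=-0.277348475 dn(u+v)=0.948898948

m = k² = 0.107889913156
D = 1 − m·sn²u·sn²v = 0.9940496211254337
sn(u+v) = (sn u·cn v·dn v + sn v·cn u·dn u)/D = -0.9550524493927033/0.9940496211254337 = -0.9607693912819172
cn(u+v) = (cn u·cn v − sn u·sn v·dn u·dn v)/D = -0.275698146835658/0.9940496211254337 = -0.2773484753442395
dn(u+v) = (dn u·dn v − m·sn u·sn v·cn u·cn v)/D = 0.9432526399031753/0.9940496211254337 = 0.9488989481583952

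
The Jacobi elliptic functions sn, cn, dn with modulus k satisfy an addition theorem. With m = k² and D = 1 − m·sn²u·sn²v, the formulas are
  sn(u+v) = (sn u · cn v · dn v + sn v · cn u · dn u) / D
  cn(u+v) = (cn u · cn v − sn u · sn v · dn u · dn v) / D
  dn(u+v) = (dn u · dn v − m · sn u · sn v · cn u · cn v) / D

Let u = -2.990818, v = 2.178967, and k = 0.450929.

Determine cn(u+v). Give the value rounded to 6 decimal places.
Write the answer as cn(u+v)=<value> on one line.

sn u = -0.3246031528743436, cn u = -0.9458503016566816, dn u = 0.9892294739613228
sn v = 0.8933415526219908, cn v = -0.4493783154079988, dn v = 0.9152732271030554
m = k² = 0.203336963041
D = 1 − m·sn²u·sn²v = 0.9829015449633397
cn(u+v) = (cn u·cn v − sn u·sn v·dn u·dn v)/D = 0.6875982744018299/0.9829015449633397 = 0.6995596638597979

cn(u+v)=0.699560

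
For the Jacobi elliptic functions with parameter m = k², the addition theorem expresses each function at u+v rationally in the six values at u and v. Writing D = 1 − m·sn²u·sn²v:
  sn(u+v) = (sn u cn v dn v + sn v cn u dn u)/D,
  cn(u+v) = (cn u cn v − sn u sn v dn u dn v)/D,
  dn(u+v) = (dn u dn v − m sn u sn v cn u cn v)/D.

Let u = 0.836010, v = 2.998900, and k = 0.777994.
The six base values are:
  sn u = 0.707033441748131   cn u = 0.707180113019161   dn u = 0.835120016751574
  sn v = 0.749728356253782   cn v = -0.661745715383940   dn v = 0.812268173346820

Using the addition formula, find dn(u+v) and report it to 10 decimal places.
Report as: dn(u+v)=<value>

dn(u+v)=0.9982692969

m = k² = 0.605274664036
D = 1 − m·sn²u·sn²v = 0.8299250777407104
dn(u+v) = (dn u·dn v − m·sn u·sn v·cn u·cn v)/D = 0.8284887238257906/0.8299250777407104 = 0.9982692968878227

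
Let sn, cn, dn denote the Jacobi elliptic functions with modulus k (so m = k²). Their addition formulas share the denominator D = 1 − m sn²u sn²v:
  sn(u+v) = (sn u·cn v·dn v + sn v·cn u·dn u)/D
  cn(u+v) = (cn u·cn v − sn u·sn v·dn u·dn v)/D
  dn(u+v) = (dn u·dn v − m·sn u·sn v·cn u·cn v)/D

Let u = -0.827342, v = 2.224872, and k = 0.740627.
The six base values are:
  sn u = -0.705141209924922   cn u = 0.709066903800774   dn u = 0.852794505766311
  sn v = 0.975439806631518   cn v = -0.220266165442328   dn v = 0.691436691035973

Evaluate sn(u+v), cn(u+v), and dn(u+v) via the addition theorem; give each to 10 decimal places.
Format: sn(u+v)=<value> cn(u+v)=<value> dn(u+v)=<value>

sn(u+v)=0.9415780429 cn(u+v)=0.3367948769 dn(u+v)=0.7167228550

m = k² = 0.548528353129
D = 1 − m·sn²u·sn²v = 0.7404911200074606
sn(u+v) = (sn u·cn v·dn v + sn v·cn u·dn u)/D = 0.6972301795743516/0.7404911200074606 = 0.9415780429174179
cn(u+v) = (cn u·cn v − sn u·sn v·dn u·dn v)/D = 0.2493936155971537/0.7404911200074606 = 0.336794876884737
dn(u+v) = (dn u·dn v − m·sn u·sn v·cn u·cn v)/D = 0.5307269095969561/0.7404911200074606 = 0.7167228549501159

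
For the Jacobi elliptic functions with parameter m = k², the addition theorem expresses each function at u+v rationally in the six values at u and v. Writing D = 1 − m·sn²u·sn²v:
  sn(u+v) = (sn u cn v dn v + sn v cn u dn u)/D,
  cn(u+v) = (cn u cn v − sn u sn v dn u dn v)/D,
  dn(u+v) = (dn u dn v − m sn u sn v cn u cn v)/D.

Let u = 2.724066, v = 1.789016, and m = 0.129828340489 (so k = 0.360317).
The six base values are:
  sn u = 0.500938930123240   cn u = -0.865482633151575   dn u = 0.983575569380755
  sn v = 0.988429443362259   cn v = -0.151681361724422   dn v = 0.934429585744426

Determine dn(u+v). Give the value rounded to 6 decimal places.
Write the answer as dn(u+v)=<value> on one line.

m = k² = 0.129828340489
D = 1 − m·sn²u·sn²v = 0.9681704556928718
dn(u+v) = (dn u·dn v − m·sn u·sn v·cn u·cn v)/D = 0.9106431205277508/0.9681704556928718 = 0.9405813978036011

dn(u+v)=0.940581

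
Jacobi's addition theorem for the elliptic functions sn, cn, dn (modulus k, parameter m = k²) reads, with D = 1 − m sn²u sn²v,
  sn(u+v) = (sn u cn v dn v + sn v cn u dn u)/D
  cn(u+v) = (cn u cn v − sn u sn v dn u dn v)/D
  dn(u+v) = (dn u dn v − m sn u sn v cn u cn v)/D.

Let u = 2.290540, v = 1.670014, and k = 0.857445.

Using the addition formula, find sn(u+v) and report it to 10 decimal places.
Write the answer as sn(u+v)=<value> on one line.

sn(u+v)=0.2934344996

sn u = 0.9966034783733236, cn u = -0.08234990524701538, dn u = 0.5193976479861976
sn v = 0.9705561231694509, cn v = 0.2408750958033761, dn v = 0.554477830817508
m = k² = 0.735211928025
D = 1 − m·sn²u·sn²v = 0.3121422268663889
sn(u+v) = (sn u·cn v·dn v + sn v·cn u·dn u)/D = 0.09159329815060317/0.3121422268663889 = 0.2934344996193331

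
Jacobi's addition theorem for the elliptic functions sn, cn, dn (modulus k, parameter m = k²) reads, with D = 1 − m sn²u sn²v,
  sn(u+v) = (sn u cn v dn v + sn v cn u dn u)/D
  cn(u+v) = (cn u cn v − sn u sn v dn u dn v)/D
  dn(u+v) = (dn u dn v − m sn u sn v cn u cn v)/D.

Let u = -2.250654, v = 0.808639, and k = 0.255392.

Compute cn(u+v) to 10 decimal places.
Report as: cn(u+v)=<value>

sn u = -0.8054848550373752, cn u = -0.5926163584524297, dn u = 0.978612073566225
sn v = 0.7198614898060877, cn v = 0.6941177389277412, dn v = 0.9829548972396344
m = k² = 0.065225073664
D = 1 − m·sn²u·sn²v = 0.9780705763234425
cn(u+v) = (cn u·cn v − sn u·sn v·dn u·dn v)/D = 0.1464184735739398/0.9780705763234425 = 0.1497013376318152

cn(u+v)=0.1497013376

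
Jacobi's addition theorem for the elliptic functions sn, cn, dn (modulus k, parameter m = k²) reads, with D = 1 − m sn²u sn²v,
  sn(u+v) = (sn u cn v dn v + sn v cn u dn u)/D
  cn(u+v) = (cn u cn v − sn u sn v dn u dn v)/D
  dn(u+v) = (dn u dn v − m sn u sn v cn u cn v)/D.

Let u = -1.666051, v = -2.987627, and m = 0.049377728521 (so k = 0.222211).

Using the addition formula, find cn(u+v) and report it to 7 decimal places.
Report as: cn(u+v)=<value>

cn(u+v)=-0.1153480

sn u = -0.9973054505482571, cn u = -0.07336101353401529, dn u = 0.9751348698666529
sn v = -0.192591946604255, cn v = -0.9812789318553537, dn v = 0.9990838294087124
m = k² = 0.049377728521
D = 1 − m·sn²u·sn²v = 0.9981783550325988
cn(u+v) = (cn u·cn v − sn u·sn v·dn u·dn v)/D = -0.1151378649125869/0.9981783550325988 = -0.1153479879944168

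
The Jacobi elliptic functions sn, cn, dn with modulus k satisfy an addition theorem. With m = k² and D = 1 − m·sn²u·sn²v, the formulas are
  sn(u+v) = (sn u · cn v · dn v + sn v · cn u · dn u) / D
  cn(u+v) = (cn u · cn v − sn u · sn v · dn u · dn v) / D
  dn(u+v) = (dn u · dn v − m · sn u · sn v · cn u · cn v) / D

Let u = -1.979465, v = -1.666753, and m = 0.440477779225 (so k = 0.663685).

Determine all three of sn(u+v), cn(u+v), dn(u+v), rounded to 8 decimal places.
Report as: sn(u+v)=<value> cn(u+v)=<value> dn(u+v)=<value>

sn(u+v)=0.03283909 cn(u+v)=-0.99946065 dn(u+v)=0.99976246

sn u = -0.9916235034820138, cn u = -0.1291620197351238, dn u = 0.7529081189055031
sn v = -0.9945112872119264, cn v = 0.1046293439149711, dn v = 0.7512285025176272
m = k² = 0.440477779225
D = 1 − m·sn²u·sn²v = 0.5716122324359094
sn(u+v) = (sn u·cn v·dn v + sn v·cn u·dn u)/D = 0.01877122357436921/0.5716122324359094 = 0.03283908655064321
cn(u+v) = (cn u·cn v − sn u·sn v·dn u·dn v)/D = -0.5713039343780902/0.5716122324359094 = -0.9994606517489917
dn(u+v) = (dn u·dn v − m·sn u·sn v·cn u·cn v)/D = 0.5714764544873766/0.5716122324359094 = 0.9997624649354436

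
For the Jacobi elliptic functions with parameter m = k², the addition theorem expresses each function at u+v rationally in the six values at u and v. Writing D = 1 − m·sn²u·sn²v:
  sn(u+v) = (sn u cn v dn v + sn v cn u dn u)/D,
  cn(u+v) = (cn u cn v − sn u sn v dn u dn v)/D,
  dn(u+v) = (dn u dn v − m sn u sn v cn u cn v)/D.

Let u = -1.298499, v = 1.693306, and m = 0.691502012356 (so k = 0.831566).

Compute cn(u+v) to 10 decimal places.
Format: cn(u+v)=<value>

cn(u+v)=0.9256809688

sn u = -0.899268016554895, cn u = 0.4373980274320234, dn u = 0.6639232650921095
sn v = 0.9783272339561232, cn v = 0.2070647804426456, dn v = 0.5815038312317512
m = k² = 0.691502012356
D = 1 − m·sn²u·sn²v = 0.4647705152043767
cn(u+v) = (cn u·cn v − sn u·sn v·dn u·dn v)/D = 0.4302292207654342/0.4647705152043767 = 0.9256809687599192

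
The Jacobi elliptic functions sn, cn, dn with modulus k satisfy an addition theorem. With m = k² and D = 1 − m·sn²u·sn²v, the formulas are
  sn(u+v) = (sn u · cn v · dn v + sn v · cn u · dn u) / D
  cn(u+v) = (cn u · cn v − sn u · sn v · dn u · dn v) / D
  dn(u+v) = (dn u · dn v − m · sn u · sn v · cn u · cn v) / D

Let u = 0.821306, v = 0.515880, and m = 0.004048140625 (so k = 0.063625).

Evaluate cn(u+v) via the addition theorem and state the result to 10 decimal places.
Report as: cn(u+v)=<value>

sn u = 0.7318137445309985, cn u = 0.6815046906041942, dn u = 0.998915418239318
sn v = 0.4932241239373875, cn v = 0.8699022724227111, dn v = 0.9995074830548629
m = k² = 0.004048140625
D = 1 − m·sn²u·sn²v = 0.9994725936739513
cn(u+v) = (cn u·cn v − sn u·sn v·dn u·dn v)/D = 0.232463344110319/0.9994725936739513 = 0.232586011444105

cn(u+v)=0.2325860114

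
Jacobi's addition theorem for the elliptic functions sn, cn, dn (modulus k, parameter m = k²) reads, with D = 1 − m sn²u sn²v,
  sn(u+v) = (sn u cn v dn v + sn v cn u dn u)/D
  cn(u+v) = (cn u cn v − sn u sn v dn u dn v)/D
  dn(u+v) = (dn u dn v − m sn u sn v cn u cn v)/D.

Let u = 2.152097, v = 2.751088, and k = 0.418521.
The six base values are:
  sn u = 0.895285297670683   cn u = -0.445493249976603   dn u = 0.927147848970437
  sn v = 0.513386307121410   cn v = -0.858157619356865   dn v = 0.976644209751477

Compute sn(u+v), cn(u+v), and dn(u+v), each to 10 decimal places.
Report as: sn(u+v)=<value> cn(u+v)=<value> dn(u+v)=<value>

m = k² = 0.175159827441
D = 1 − m·sn²u·sn²v = 0.9629962297271753
sn(u+v) = (sn u·cn v·dn v + sn v·cn u·dn u)/D = -0.9623998510080573/0.9629962297271753 = -0.9993807050321609
cn(u+v) = (cn u·cn v − sn u·sn v·dn u·dn v)/D = -0.03388606274596967/0.9629962297271753 = -0.0351881572325261
dn(u+v) = (dn u·dn v − m·sn u·sn v·cn u·cn v)/D = 0.874715008631927/0.9629962297271753 = 0.9083265142997922

sn(u+v)=-0.9993807050 cn(u+v)=-0.0351881572 dn(u+v)=0.9083265143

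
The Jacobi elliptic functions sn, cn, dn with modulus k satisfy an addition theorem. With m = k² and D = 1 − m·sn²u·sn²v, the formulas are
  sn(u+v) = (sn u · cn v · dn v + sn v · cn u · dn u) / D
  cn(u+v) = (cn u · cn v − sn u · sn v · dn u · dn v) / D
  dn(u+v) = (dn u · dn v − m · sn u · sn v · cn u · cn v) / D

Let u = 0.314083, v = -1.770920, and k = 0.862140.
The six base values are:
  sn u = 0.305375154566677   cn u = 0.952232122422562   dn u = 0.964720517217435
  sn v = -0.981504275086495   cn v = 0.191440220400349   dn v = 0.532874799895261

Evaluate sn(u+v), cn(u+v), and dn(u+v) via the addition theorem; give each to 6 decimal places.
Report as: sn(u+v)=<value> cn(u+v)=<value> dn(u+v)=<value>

sn(u+v)=-0.932780 cn(u+v)=0.360446 dn(u+v)=0.594376

m = k² = 0.7432853796
D = 1 − m·sn²u·sn²v = 0.9332260018017019
sn(u+v) = (sn u·cn v·dn v + sn v·cn u·dn u)/D = -0.8704945524154225/0.9332260018017019 = -0.9327800026304785
cn(u+v) = (cn u·cn v − sn u·sn v·dn u·dn v)/D = 0.3363777707486978/0.9332260018017019 = 0.3604462049913752
dn(u+v) = (dn u·dn v − m·sn u·sn v·cn u·cn v)/D = 0.5546875444755851/0.9332260018017019 = 0.5943764355094007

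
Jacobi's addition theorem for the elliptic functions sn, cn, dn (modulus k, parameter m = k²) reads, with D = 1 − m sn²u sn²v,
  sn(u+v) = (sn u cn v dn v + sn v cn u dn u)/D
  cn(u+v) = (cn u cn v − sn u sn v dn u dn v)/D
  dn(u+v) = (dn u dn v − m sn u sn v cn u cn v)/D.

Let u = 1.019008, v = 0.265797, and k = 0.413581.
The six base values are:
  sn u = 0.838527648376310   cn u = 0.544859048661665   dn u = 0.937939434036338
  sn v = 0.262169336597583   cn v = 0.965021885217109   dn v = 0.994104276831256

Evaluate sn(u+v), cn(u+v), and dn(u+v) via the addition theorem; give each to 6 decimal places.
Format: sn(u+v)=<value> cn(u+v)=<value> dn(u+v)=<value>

sn(u+v)=0.946229 cn(u+v)=0.323498 dn(u+v)=0.920245

m = k² = 0.171049243561
D = 1 − m·sn²u·sn²v = 0.9917335370787179
sn(u+v) = (sn u·cn v·dn v + sn v·cn u·dn u)/D = 0.9384070003761884/0.9917335370787179 = 0.9462289670473281
cn(u+v) = (cn u·cn v − sn u·sn v·dn u·dn v)/D = 0.320823487624627/0.9917335370787179 = 0.3234976691114581
dn(u+v) = (dn u·dn v − m·sn u·sn v·cn u·cn v)/D = 0.9126380048458659/0.9917335370787179 = 0.9202451774840262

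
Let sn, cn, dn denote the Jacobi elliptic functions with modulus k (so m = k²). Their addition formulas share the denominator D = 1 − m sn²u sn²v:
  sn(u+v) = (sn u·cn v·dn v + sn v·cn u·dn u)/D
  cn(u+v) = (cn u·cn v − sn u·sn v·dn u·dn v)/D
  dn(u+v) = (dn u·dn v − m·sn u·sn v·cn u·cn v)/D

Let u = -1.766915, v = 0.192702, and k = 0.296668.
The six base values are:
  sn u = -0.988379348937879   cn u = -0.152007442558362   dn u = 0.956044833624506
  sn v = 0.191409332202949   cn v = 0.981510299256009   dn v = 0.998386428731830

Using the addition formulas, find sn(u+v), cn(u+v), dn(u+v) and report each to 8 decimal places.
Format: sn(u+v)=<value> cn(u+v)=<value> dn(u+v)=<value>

sn(u+v)=-0.99950439 cn(u+v)=0.03147982 dn(u+v)=0.95502634

m = k² = 0.088011902224
D = 1 − m·sn²u·sn²v = 0.9968499681190187
sn(u+v) = (sn u·cn v·dn v + sn v·cn u·dn u)/D = -0.9963559170271559/0.9968499681190187 = -0.9995043877136346
cn(u+v) = (cn u·cn v − sn u·sn v·dn u·dn v)/D = 0.03138065556778216/0.9968499681190187 = 0.03147981799808362
dn(u+v) = (dn u·dn v − m·sn u·sn v·cn u·cn v)/D = 0.9520179795169082/0.9968499681190187 = 0.95502634294436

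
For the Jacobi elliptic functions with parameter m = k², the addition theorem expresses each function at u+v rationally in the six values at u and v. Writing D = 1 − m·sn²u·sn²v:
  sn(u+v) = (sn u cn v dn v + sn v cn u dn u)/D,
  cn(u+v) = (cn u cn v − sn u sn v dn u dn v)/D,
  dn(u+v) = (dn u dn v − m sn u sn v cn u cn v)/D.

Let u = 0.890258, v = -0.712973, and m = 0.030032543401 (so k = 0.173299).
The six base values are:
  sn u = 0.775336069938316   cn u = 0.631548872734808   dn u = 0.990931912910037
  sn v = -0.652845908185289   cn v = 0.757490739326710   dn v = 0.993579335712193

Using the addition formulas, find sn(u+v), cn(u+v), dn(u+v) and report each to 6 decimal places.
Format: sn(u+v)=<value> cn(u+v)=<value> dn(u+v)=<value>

sn(u+v)=0.176331 cn(u+v)=0.984331 dn(u+v)=0.999533

m = k² = 0.030032543401
D = 1 − m·sn²u·sn²v = 0.9923052686205431
sn(u+v) = (sn u·cn v·dn v + sn v·cn u·dn u)/D = 0.1749736852680545/0.9923052686205431 = 0.1763305011080863
cn(u+v) = (cn u·cn v − sn u·sn v·dn u·dn v)/D = 0.9767568559246483/0.9923052686205431 = 0.9843310187020275
dn(u+v) = (dn u·dn v − m·sn u·sn v·cn u·cn v)/D = 0.9918418604162921/0.9923052686205431 = 0.999532998343448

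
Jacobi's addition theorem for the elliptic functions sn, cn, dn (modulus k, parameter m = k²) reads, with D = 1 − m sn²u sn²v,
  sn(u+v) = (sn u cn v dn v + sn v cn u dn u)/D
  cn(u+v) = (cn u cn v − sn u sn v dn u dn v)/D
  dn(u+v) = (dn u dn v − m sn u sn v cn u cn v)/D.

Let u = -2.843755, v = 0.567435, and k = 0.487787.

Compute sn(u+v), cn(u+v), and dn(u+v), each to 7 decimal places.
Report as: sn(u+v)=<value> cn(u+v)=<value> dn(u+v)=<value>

sn(u+v)=-0.8637154 cn(u+v)=-0.5039799 dn(u+v)=0.9069171

sn u = -0.4878916622603667, cn u = -0.8729041905597752, dn u = 0.9712682882464246
sn v = 0.531746489383684, cn v = 0.8469035783535973, dn v = 0.9657756061761876
m = k² = 0.237936157369
D = 1 − m·sn²u·sn²v = 0.9839853851282712
sn(u+v) = (sn u·cn v·dn v + sn v·cn u·dn u)/D = -0.8498832912476903/0.9839853851282712 = -0.8637153600984637
cn(u+v) = (cn u·cn v − sn u·sn v·dn u·dn v)/D = -0.4959088922413329/0.9839853851282712 = -0.5039799368327882
dn(u+v) = (dn u·dn v − m·sn u·sn v·cn u·cn v)/D = 0.8923931694609234/0.9839853851282712 = 0.906917097497939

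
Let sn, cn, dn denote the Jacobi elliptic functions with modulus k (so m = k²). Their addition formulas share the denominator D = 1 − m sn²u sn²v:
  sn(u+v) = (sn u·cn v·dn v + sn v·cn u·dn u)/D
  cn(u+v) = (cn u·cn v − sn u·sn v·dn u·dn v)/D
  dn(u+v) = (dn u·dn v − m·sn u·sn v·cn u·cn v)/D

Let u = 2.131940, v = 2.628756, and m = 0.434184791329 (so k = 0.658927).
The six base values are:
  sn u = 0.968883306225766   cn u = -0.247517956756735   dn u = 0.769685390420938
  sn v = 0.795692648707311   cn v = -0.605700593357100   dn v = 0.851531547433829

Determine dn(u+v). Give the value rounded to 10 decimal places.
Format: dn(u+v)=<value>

m = k² = 0.434184791329
D = 1 − m·sn²u·sn²v = 0.7419473968260215
dn(u+v) = (dn u·dn v − m·sn u·sn v·cn u·cn v)/D = 0.6052284475049713/0.7419473968260215 = 0.8157295922784815

dn(u+v)=0.8157295923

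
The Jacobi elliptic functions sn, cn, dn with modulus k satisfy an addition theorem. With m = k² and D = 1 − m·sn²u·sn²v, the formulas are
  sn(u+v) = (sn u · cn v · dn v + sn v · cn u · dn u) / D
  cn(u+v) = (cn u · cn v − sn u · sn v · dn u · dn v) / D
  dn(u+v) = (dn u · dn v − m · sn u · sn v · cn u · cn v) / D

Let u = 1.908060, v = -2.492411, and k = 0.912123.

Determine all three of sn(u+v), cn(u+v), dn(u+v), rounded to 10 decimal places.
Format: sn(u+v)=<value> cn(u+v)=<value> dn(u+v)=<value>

sn(u+v)=-0.5301514360 cn(u+v)=0.8479029750 dn(u+v)=0.8753093837

sn u = 0.9838057412329345, cn u = 0.1792380080148077, dn u = 0.4413158368688928
sn v = -0.9979513270422578, cn v = -0.06397772154896324, dn v = 0.4140495178598506
m = k² = 0.831968367129
D = 1 − m·sn²u·sn²v = 0.1980556364144189
sn(u+v) = (sn u·cn v·dn v + sn v·cn u·dn u)/D = -0.1049994800449155/0.1980556364144189 = -0.5301514359591906
cn(u+v) = (cn u·cn v − sn u·sn v·dn u·dn v)/D = 0.1679319633238946/0.1980556364144189 = 0.8479029749625886
dn(u+v) = (dn u·dn v − m·sn u·sn v·cn u·cn v)/D = 0.1733599570569763/0.1980556364144189 = 0.8753093837442304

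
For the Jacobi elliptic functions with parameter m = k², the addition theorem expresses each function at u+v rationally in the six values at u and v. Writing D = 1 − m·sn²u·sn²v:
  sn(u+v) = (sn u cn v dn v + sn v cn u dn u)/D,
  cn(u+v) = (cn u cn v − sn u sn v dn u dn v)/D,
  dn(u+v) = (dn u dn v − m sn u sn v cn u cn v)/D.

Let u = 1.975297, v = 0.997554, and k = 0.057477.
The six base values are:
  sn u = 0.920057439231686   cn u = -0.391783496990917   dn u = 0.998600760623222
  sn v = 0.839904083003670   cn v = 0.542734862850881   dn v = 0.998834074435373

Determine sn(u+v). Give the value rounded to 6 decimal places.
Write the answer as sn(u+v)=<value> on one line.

m = k² = 0.003303605529
D = 1 − m·sn²u·sn²v = 0.9980272254723472
sn(u+v) = (sn u·cn v·dn v + sn v·cn u·dn u)/D = 0.1701649220892177/0.9980272254723472 = 0.1705012826766142

sn(u+v)=0.170501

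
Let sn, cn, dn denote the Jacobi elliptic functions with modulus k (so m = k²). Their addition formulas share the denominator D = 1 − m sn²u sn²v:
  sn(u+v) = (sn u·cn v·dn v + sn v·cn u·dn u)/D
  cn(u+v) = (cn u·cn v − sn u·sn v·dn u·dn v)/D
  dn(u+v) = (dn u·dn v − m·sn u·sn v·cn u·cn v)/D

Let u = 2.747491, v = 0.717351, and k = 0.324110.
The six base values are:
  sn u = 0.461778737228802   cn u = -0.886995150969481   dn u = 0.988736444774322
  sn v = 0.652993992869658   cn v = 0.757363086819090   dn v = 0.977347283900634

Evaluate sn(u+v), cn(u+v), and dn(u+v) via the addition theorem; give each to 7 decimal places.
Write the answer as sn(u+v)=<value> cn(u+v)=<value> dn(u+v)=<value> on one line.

m = k² = 0.1050472921
D = 1 − m·sn²u·sn²v = 0.9904485106146303
sn(u+v) = (sn u·cn v·dn v + sn v·cn u·dn u)/D = -0.230866884887375/0.9904485106146303 = -0.2330932728084056
cn(u+v) = (cn u·cn v − sn u·sn v·dn u·dn v)/D = -0.9631659948529843/0.9904485106146303 = -0.9724543825658179
dn(u+v) = (dn u·dn v − m·sn u·sn v·cn u·cn v)/D = 0.9876179838814858/0.9904485106146303 = 0.9971421767988848

sn(u+v)=-0.2330933 cn(u+v)=-0.9724544 dn(u+v)=0.9971422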